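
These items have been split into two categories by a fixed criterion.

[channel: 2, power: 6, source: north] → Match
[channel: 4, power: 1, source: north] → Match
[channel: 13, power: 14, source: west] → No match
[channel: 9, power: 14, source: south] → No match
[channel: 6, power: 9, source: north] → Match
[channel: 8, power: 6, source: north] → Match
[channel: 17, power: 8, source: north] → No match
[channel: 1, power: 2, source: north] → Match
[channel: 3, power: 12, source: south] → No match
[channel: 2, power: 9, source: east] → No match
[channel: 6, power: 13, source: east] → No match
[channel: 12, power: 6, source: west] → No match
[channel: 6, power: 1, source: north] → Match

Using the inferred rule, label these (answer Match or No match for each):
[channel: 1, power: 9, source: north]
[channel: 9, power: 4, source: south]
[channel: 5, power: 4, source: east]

Every 'Match' example satisfies: source is north AND channel ≤ 8. None of the 'No match' examples do.

Match, No match, No match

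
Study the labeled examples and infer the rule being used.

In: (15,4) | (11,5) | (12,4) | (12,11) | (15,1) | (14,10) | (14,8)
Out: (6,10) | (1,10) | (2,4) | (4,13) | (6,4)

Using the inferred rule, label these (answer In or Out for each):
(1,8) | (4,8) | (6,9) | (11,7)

Every 'In' example satisfies: first ≥ 8. None of the 'Out' examples do.

Out, Out, Out, In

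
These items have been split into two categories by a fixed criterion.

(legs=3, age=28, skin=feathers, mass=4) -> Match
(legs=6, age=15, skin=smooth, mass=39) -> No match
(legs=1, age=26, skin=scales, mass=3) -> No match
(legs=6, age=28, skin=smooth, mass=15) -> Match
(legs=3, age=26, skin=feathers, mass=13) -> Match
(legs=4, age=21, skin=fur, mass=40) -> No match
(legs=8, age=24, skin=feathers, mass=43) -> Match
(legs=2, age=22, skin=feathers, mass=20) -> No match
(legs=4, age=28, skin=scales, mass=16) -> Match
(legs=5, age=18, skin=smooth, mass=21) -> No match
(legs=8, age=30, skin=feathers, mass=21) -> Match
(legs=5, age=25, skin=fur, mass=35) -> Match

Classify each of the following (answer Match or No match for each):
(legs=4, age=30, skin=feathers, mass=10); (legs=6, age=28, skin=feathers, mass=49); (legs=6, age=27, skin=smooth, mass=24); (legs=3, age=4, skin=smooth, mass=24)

Match, Match, Match, No match

The common property of the 'Match' items is: age ≥ 22 AND legs ≥ 3. No 'No match' item has it.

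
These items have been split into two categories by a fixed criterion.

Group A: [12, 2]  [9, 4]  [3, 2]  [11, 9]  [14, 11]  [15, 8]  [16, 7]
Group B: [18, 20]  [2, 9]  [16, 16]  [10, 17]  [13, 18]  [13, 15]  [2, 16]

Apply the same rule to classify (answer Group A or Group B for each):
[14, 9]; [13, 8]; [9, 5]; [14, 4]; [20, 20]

A rule that fits every label: first > second — true of each 'Group A' example, false of each 'Group B' one.
[14, 9]: 14 > 9, has this property → Group A.
[13, 8]: 13 > 8, has this property → Group A.
[9, 5]: 9 > 5, has this property → Group A.
[14, 4]: 14 > 4, has this property → Group A.
[20, 20]: 20 = 20, lacks this property → Group B.

Group A, Group A, Group A, Group A, Group B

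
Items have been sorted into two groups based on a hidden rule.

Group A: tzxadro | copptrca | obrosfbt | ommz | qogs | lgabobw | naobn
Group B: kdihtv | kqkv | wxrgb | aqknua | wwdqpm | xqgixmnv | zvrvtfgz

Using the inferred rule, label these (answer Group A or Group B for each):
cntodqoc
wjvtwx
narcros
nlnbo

Checking candidate rules against both groups, what survives is: contains 'o'.
cntodqoc: Group A (has 'o').
wjvtwx: Group B (no 'o').
narcros: Group A (has 'o').
nlnbo: Group A (has 'o').

Group A, Group B, Group A, Group A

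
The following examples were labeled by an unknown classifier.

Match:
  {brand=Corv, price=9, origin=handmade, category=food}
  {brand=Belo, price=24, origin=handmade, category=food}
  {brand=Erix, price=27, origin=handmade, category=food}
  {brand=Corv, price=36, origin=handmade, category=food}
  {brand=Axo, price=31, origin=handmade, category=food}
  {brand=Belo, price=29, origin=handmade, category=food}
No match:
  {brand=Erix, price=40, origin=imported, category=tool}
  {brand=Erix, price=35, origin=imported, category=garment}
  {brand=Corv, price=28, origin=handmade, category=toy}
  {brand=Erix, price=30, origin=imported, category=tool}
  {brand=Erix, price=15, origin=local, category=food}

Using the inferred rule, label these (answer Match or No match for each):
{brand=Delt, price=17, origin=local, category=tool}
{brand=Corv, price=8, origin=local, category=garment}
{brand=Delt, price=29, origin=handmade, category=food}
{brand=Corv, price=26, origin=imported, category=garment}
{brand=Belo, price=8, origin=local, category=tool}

No match, No match, Match, No match, No match

The pattern is that an item is 'Match' exactly when: origin is handmade AND category is food.
{brand=Delt, price=17, origin=local, category=tool}: No match (origin is local, category is tool).
{brand=Corv, price=8, origin=local, category=garment}: No match (origin is local, category is garment).
{brand=Delt, price=29, origin=handmade, category=food}: Match (origin is handmade, category is food).
{brand=Corv, price=26, origin=imported, category=garment}: No match (origin is imported, category is garment).
{brand=Belo, price=8, origin=local, category=tool}: No match (origin is local, category is tool).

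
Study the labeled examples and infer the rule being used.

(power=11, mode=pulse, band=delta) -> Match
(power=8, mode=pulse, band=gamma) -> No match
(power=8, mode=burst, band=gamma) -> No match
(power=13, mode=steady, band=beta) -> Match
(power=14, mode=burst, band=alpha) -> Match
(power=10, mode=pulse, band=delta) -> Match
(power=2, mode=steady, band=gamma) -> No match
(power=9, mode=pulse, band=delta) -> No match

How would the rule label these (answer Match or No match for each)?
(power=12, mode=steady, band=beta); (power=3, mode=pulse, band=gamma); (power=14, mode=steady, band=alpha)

The common property of the 'Match' items is: power ≥ 10. No 'No match' item has it.
(power=12, mode=steady, band=beta) → power = 12 → Match.
(power=3, mode=pulse, band=gamma) → power = 3 → No match.
(power=14, mode=steady, band=alpha) → power = 14 → Match.

Match, No match, Match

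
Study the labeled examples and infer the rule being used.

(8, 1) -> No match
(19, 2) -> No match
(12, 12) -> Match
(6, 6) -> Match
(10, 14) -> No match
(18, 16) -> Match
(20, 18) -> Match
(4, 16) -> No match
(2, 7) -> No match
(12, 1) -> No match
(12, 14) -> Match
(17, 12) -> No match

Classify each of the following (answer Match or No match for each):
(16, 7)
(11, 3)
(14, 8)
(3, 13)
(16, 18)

The common property of the 'Match' items is: |first − second| ≤ 2. No 'No match' item has it.
(16, 7) → |16−7| = 9 → No match.
(11, 3) → |11−3| = 8 → No match.
(14, 8) → |14−8| = 6 → No match.
(3, 13) → |3−13| = 10 → No match.
(16, 18) → |16−18| = 2 → Match.

No match, No match, No match, No match, Match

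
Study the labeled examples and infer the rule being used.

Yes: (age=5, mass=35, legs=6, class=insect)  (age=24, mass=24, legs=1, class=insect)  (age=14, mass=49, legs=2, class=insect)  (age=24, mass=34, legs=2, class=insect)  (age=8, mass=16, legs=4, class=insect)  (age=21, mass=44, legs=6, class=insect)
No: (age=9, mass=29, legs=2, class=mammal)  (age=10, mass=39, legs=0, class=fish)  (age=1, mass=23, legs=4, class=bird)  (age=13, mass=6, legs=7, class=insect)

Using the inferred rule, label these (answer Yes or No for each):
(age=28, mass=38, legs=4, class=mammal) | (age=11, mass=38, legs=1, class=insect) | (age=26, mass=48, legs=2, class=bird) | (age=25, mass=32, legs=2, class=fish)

The distinguishing property — class is insect AND legs ≤ 6 — holds for all the 'Yes' cases and none of the 'No' cases.
(age=28, mass=38, legs=4, class=mammal): class is mammal, legs = 4, doesn't match → No. (age=11, mass=38, legs=1, class=insect): class is insect, legs = 1, checks out → Yes. (age=26, mass=48, legs=2, class=bird): class is bird, legs = 2, doesn't match → No. (age=25, mass=32, legs=2, class=fish): class is fish, legs = 2, doesn't match → No.

No, Yes, No, No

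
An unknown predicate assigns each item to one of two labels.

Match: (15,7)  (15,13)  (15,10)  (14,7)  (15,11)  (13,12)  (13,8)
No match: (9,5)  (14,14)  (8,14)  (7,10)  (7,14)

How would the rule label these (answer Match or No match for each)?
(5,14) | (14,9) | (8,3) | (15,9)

'Match' ⟺ first > second AND sum ≥ 17.
(5,14) — 5 < 14, 5+14 = 19, hence No match. (14,9) — 14 > 9, 14+9 = 23, hence Match. (8,3) — 8 > 3, 8+3 = 11, hence No match. (15,9) — 15 > 9, 15+9 = 24, hence Match.

No match, Match, No match, Match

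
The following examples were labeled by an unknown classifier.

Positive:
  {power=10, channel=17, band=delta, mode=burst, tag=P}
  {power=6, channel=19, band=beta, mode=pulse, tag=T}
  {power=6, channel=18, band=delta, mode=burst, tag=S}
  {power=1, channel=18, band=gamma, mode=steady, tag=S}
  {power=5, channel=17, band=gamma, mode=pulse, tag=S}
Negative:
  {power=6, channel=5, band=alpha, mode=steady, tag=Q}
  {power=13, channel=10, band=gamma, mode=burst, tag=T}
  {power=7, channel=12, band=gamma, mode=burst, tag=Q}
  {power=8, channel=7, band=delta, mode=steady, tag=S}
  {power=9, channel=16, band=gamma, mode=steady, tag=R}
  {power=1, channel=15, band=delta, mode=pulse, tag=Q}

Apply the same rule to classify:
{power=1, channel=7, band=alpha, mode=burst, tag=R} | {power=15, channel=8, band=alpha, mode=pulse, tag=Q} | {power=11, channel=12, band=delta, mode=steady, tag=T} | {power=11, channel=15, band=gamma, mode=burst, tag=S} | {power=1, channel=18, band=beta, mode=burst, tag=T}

The pattern is that an item is 'Positive' exactly when: channel ≥ 17.
{power=1, channel=7, band=alpha, mode=burst, tag=R}: channel = 7 — doesn't match, so Negative. {power=15, channel=8, band=alpha, mode=pulse, tag=Q}: channel = 8 — doesn't match, so Negative. {power=11, channel=12, band=delta, mode=steady, tag=T}: channel = 12 — doesn't match, so Negative. {power=11, channel=15, band=gamma, mode=burst, tag=S}: channel = 15 — doesn't match, so Negative. {power=1, channel=18, band=beta, mode=burst, tag=T}: channel = 18 — fits, so Positive.

Negative, Negative, Negative, Negative, Positive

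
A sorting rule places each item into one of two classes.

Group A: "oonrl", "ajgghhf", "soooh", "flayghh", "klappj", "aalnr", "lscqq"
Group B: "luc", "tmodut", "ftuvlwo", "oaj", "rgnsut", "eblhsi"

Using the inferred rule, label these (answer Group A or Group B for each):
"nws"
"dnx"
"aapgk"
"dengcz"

Group B, Group B, Group A, Group B

All 'Group A' examples share one property — has a double letter — and every 'Group B' example lacks it.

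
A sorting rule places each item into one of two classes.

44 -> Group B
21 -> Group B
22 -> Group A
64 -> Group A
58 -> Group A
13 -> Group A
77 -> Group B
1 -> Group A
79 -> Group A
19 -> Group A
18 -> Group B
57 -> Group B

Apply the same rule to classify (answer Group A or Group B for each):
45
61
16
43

Group B, Group A, Group A, Group A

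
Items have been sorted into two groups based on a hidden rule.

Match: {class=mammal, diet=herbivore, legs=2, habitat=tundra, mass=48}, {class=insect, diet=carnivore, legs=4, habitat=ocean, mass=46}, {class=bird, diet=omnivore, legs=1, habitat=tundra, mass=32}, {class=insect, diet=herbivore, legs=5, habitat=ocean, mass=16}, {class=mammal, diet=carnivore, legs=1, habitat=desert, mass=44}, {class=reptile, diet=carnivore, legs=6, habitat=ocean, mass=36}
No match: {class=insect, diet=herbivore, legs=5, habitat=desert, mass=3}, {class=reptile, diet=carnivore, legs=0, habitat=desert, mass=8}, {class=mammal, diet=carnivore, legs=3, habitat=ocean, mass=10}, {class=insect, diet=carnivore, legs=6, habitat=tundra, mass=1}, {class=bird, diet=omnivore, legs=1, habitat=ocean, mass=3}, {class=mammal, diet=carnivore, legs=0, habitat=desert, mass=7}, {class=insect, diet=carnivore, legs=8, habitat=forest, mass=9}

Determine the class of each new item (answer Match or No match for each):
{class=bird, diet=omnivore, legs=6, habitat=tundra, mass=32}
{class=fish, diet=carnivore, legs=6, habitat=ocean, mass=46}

'Match' ⟺ mass ≥ 16.
{class=bird, diet=omnivore, legs=6, habitat=tundra, mass=32} — mass = 32, hence Match.
{class=fish, diet=carnivore, legs=6, habitat=ocean, mass=46} — mass = 46, hence Match.

Match, Match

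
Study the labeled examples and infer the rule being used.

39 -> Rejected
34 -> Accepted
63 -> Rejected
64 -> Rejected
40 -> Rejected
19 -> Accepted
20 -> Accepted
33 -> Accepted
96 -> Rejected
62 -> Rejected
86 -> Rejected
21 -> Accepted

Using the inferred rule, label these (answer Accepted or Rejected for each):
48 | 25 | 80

Rejected, Accepted, Rejected

'Accepted' ⟺ at most 34.
Rejected: 48, since 48 > 34. Accepted: 25, since 25 ≤ 34. Rejected: 80, since 80 > 34.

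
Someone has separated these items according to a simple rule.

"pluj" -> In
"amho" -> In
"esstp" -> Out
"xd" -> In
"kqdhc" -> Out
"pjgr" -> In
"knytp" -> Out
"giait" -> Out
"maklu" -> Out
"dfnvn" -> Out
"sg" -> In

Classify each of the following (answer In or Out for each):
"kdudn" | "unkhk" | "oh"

Out, Out, In

One predicate separates the groups cleanly: even length.
"kdudn": Out (length 5). "unkhk": Out (length 5). "oh": In (length 2).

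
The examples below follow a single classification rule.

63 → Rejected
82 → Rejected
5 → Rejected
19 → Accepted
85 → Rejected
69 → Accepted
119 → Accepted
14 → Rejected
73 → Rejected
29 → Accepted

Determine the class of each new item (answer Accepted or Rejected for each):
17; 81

Rule: ends in digit 9. This holds for each 'Accepted' example and fails for each 'Rejected' one.
17: last digit 7, fails the rule → Rejected. 81: last digit 1, fails the rule → Rejected.

Rejected, Rejected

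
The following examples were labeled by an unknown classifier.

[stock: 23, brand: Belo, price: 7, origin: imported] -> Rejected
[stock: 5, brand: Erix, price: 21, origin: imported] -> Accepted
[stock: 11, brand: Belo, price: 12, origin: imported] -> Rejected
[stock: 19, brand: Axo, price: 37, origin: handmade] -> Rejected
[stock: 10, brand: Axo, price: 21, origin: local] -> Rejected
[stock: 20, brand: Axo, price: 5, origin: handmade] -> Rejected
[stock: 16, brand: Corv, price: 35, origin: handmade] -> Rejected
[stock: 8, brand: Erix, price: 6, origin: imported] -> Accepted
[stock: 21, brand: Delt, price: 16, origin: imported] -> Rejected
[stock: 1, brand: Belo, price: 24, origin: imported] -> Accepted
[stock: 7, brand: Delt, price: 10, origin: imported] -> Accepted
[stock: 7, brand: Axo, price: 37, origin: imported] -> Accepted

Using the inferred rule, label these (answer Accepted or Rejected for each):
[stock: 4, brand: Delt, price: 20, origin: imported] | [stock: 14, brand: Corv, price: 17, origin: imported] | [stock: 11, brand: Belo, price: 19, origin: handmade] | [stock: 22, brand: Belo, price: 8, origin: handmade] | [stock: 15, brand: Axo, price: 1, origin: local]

Accepted, Rejected, Rejected, Rejected, Rejected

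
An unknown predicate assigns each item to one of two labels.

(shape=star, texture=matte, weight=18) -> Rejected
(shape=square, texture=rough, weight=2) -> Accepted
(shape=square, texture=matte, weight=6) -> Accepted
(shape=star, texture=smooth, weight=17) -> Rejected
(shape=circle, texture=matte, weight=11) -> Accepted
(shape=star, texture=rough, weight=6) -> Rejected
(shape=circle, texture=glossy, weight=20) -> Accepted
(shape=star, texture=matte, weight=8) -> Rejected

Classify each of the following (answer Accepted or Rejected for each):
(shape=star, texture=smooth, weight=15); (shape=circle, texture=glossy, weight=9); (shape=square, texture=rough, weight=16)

Rejected, Accepted, Accepted

Checking candidate rules against both groups, what survives is: shape is not star.
(shape=star, texture=smooth, weight=15): shape is star, does not fit → Rejected. (shape=circle, texture=glossy, weight=9): shape is circle, has this property → Accepted. (shape=square, texture=rough, weight=16): shape is square, has this property → Accepted.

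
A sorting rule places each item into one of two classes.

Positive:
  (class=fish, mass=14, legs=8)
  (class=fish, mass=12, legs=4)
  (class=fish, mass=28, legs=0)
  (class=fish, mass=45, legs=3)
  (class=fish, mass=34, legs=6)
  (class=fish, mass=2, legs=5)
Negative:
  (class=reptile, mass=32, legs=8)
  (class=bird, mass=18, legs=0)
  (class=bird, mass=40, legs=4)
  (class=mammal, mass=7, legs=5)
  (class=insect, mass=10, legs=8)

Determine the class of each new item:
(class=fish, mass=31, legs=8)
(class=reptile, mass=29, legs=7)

The rule appears to be: class is fish.

Positive, Negative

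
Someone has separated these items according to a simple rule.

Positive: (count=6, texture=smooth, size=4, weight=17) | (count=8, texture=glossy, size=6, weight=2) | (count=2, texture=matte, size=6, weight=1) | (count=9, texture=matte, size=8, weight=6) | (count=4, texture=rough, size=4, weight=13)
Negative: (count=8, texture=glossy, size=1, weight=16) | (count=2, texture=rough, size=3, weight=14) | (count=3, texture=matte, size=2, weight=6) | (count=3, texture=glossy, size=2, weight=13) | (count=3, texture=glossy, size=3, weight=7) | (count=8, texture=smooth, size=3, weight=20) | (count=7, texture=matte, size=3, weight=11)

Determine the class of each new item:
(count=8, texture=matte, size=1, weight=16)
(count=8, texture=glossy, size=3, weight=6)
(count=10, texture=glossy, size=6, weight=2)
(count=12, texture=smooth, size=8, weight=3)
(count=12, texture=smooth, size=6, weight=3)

Negative, Negative, Positive, Positive, Positive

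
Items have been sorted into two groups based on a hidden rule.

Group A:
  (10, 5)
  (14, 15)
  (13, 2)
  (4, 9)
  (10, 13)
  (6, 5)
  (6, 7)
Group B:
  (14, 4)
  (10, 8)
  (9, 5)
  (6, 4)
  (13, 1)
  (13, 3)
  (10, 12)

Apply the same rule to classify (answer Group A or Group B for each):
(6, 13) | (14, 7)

Group A, Group A

Looking at the examples, the only property every 'Group A' case has and every 'Group B' case lacks is: sum is odd.
(6, 13): 6+13 = 19, checks out → Group A. (14, 7): 14+7 = 21, checks out → Group A.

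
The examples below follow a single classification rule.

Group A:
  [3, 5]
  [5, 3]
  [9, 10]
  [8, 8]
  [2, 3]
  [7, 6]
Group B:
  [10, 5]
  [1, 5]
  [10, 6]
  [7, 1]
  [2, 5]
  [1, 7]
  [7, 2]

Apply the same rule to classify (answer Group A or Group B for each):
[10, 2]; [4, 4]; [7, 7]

Group B, Group A, Group A

Rule: |first − second| ≤ 2. This holds for each 'Group A' example and fails for each 'Group B' one.
[10, 2]: |10−2| = 8, fails the rule → Group B.
[4, 4]: |4−4| = 0, qualifies → Group A.
[7, 7]: |7−7| = 0, qualifies → Group A.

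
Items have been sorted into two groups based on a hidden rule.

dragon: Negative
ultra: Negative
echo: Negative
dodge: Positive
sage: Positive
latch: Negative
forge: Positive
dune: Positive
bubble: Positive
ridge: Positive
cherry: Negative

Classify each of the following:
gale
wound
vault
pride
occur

Positive, Negative, Negative, Positive, Negative

The rule appears to be: ends with 'e'.
gale → ends with 'e' → Positive.
wound → ends with 'd' → Negative.
vault → ends with 't' → Negative.
pride → ends with 'e' → Positive.
occur → ends with 'r' → Negative.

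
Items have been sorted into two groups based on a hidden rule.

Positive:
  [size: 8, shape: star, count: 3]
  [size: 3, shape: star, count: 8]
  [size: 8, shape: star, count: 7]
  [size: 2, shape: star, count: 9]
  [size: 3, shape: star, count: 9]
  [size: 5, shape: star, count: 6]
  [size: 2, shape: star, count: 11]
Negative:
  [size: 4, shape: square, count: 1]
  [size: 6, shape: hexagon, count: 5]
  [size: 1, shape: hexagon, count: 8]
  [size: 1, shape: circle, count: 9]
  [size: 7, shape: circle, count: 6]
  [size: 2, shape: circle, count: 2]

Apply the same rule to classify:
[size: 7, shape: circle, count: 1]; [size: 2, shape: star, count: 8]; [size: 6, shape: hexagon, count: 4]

Negative, Positive, Negative

The common property of the 'Positive' items is: shape is star. No 'Negative' item has it.
[size: 7, shape: circle, count: 1] → shape is circle → Negative.
[size: 2, shape: star, count: 8] → shape is star → Positive.
[size: 6, shape: hexagon, count: 4] → shape is hexagon → Negative.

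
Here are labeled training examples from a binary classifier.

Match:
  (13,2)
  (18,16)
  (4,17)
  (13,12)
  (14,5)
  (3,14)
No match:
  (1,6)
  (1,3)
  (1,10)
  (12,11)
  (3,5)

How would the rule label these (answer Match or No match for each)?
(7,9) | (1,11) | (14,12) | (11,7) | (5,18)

One predicate separates the groups cleanly: max ≥ 13.

No match, No match, Match, No match, Match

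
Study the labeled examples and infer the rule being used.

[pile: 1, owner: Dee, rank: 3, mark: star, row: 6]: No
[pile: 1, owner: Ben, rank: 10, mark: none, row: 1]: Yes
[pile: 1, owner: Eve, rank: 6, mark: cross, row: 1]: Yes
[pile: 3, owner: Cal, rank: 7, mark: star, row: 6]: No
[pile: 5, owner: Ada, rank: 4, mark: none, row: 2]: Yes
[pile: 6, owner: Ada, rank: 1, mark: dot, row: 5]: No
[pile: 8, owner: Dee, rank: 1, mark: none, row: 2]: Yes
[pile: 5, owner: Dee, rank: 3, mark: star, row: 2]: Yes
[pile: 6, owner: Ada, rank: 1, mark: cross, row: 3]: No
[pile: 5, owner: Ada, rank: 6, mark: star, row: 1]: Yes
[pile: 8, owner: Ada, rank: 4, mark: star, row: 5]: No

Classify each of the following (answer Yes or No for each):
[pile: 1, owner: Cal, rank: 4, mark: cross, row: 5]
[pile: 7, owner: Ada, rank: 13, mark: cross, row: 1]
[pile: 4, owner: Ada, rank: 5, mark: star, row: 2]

No, Yes, Yes

The common property of the 'Yes' items is: row ≤ 2. No 'No' item has it.
[pile: 1, owner: Cal, rank: 4, mark: cross, row: 5]: row = 5 — doesn't qualify, so No.
[pile: 7, owner: Ada, rank: 13, mark: cross, row: 1]: row = 1 — passes, so Yes.
[pile: 4, owner: Ada, rank: 5, mark: star, row: 2]: row = 2 — passes, so Yes.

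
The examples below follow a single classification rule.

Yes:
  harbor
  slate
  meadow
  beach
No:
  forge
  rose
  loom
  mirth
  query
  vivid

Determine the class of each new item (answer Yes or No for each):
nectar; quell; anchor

Yes, No, Yes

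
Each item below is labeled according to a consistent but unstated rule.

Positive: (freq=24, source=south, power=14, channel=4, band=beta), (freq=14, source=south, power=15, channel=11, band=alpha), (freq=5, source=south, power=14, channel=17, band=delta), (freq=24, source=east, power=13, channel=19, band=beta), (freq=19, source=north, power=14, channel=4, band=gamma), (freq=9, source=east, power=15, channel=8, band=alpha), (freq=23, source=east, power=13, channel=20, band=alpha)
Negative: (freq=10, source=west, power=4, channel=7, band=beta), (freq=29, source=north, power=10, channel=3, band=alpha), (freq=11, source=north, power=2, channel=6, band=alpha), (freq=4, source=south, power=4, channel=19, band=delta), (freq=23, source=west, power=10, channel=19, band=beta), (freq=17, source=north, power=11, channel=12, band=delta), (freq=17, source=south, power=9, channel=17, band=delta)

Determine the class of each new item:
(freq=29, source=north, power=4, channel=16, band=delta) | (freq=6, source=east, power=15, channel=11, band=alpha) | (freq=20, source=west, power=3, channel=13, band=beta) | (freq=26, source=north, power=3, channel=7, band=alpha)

Negative, Positive, Negative, Negative

A rule that fits every label: power ≥ 13 — true of each 'Positive' example, false of each 'Negative' one.
(freq=29, source=north, power=4, channel=16, band=delta): Negative (power = 4).
(freq=6, source=east, power=15, channel=11, band=alpha): Positive (power = 15).
(freq=20, source=west, power=3, channel=13, band=beta): Negative (power = 3).
(freq=26, source=north, power=3, channel=7, band=alpha): Negative (power = 3).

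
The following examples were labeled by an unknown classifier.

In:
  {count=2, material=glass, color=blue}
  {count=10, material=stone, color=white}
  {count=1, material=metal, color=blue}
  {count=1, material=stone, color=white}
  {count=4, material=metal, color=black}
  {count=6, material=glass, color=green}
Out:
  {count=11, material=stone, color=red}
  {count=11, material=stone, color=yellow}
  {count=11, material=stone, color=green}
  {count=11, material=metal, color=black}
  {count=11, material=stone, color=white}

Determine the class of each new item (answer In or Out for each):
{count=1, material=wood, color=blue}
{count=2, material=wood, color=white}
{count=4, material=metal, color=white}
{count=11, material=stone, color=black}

In, In, In, Out

The pattern is that an item is 'In' exactly when: count ≤ 10.
{count=1, material=wood, color=blue}: count = 1, has this property → In.
{count=2, material=wood, color=white}: count = 2, has this property → In.
{count=4, material=metal, color=white}: count = 4, has this property → In.
{count=11, material=stone, color=black}: count = 11, does not fit → Out.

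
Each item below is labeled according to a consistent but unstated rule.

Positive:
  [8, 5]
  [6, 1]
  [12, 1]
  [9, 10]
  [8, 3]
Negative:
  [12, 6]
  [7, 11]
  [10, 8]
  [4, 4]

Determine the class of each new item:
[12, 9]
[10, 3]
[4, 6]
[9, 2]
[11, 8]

Positive, Positive, Negative, Positive, Positive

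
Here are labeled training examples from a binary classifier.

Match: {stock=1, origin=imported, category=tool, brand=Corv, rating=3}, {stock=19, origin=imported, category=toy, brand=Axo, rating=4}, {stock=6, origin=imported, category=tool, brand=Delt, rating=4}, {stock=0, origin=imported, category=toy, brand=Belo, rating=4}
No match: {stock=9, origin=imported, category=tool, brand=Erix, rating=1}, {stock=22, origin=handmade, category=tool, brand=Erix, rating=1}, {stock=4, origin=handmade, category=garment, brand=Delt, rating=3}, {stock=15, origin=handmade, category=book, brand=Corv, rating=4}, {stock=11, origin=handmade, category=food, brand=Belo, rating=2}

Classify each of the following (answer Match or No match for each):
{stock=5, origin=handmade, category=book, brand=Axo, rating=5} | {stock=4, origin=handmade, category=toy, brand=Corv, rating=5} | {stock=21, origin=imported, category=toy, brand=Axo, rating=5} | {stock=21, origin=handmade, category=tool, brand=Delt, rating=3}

The classifier is using: origin is imported AND rating ≥ 2.
{stock=5, origin=handmade, category=book, brand=Axo, rating=5} — origin is handmade, rating = 5, hence No match. {stock=4, origin=handmade, category=toy, brand=Corv, rating=5} — origin is handmade, rating = 5, hence No match. {stock=21, origin=imported, category=toy, brand=Axo, rating=5} — origin is imported, rating = 5, hence Match. {stock=21, origin=handmade, category=tool, brand=Delt, rating=3} — origin is handmade, rating = 3, hence No match.

No match, No match, Match, No match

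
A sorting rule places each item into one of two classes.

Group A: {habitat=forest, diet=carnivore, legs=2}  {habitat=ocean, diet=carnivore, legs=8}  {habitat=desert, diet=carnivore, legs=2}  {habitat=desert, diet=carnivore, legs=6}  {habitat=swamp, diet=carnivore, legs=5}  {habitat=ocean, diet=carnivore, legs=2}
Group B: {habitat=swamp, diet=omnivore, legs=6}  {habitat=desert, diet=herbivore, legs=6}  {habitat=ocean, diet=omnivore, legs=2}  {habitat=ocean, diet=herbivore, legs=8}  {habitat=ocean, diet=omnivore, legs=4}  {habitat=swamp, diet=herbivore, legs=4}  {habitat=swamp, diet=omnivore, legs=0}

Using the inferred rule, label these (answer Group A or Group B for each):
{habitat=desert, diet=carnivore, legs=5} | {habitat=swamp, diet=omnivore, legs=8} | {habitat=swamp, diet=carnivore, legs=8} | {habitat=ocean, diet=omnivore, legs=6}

One predicate separates the groups cleanly: diet is carnivore.

Group A, Group B, Group A, Group B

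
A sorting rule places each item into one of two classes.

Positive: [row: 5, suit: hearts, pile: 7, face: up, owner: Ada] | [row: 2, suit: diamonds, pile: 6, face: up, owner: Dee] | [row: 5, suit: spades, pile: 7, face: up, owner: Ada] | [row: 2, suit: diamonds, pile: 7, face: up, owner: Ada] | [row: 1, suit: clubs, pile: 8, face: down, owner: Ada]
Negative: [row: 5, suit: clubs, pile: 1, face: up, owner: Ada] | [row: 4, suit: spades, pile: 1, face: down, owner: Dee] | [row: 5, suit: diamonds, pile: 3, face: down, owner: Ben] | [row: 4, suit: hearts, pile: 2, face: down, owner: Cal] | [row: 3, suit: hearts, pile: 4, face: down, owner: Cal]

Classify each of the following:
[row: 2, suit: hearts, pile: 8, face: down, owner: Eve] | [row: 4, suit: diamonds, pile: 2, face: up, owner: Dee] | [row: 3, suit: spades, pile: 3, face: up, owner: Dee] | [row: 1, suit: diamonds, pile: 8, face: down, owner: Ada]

Positive, Negative, Negative, Positive

All 'Positive' examples share one property — pile ≥ 6 — and every 'Negative' example lacks it.
[row: 2, suit: hearts, pile: 8, face: down, owner: Eve] — pile = 8, hence Positive.
[row: 4, suit: diamonds, pile: 2, face: up, owner: Dee] — pile = 2, hence Negative.
[row: 3, suit: spades, pile: 3, face: up, owner: Dee] — pile = 3, hence Negative.
[row: 1, suit: diamonds, pile: 8, face: down, owner: Ada] — pile = 8, hence Positive.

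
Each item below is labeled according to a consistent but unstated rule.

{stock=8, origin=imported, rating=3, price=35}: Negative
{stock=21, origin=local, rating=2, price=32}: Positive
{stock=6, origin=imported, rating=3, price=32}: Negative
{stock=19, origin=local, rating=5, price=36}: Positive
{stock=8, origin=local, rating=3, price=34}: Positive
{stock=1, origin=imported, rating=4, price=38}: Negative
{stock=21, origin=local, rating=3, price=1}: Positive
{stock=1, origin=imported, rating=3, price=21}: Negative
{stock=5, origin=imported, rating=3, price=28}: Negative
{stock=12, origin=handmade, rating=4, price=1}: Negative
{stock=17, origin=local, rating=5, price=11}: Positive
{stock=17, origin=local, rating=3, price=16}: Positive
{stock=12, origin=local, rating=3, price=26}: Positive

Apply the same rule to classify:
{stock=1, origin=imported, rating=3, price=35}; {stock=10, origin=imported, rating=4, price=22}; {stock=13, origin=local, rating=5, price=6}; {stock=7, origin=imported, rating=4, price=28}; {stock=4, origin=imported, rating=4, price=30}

A rule that fits every label: origin is local — true of each 'Positive' example, false of each 'Negative' one.
{stock=1, origin=imported, rating=3, price=35}: origin is imported — doesn't match, so Negative. {stock=10, origin=imported, rating=4, price=22}: origin is imported — doesn't match, so Negative. {stock=13, origin=local, rating=5, price=6}: origin is local — passes, so Positive. {stock=7, origin=imported, rating=4, price=28}: origin is imported — doesn't match, so Negative. {stock=4, origin=imported, rating=4, price=30}: origin is imported — doesn't match, so Negative.

Negative, Negative, Positive, Negative, Negative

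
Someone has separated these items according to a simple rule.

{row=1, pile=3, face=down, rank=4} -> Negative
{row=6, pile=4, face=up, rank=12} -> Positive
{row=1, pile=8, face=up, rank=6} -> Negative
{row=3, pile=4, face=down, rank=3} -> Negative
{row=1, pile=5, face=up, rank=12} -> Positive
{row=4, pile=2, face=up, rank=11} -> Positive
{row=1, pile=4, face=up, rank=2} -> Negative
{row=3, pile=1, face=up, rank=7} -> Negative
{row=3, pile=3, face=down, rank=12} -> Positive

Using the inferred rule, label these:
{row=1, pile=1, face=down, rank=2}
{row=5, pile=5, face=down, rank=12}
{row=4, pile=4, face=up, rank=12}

The pattern is that an item is 'Positive' exactly when: rank ≥ 11.

Negative, Positive, Positive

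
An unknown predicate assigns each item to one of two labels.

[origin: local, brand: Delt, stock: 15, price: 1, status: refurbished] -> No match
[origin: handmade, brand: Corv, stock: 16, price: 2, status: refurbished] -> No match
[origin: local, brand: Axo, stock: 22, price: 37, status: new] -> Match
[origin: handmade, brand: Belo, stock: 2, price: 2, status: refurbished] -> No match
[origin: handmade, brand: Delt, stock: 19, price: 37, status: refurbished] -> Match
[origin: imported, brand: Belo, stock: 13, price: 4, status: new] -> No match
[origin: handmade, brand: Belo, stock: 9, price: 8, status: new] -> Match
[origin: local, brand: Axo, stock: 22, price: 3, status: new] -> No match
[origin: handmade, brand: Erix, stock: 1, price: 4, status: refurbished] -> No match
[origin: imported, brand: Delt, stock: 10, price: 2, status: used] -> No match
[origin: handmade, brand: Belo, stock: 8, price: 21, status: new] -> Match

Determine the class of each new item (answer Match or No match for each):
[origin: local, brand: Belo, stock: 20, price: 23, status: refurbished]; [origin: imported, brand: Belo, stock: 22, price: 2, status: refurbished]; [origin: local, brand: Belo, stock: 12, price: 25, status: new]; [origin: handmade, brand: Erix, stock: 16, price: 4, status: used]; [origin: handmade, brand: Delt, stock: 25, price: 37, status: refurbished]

Match, No match, Match, No match, Match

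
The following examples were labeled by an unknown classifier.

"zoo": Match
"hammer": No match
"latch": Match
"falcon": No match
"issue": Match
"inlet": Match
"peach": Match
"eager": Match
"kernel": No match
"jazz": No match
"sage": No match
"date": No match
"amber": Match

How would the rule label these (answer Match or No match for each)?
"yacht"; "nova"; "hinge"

The simplest hypothesis consistent with all the labels is: odd length.
"yacht" — length 5, hence Match.
"nova" — length 4, hence No match.
"hinge" — length 5, hence Match.

Match, No match, Match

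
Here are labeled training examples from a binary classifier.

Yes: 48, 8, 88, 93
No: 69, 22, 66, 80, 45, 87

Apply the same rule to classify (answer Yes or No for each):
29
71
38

The pattern is that an item is 'Yes' exactly when: ≡ 3 (mod 5).

No, No, Yes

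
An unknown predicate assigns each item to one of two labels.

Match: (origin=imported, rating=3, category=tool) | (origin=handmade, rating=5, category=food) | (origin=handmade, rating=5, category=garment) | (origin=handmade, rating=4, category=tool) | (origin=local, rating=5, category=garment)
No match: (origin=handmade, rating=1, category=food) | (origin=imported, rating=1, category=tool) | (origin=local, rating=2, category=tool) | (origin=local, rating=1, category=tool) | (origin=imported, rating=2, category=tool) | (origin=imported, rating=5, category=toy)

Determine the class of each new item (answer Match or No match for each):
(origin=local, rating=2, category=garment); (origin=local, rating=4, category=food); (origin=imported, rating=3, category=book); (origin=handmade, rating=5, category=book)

One predicate separates the groups cleanly: category is not toy AND rating ≥ 3.
(origin=local, rating=2, category=garment) — category is garment, rating = 2, hence No match.
(origin=local, rating=4, category=food) — category is food, rating = 4, hence Match.
(origin=imported, rating=3, category=book) — category is book, rating = 3, hence Match.
(origin=handmade, rating=5, category=book) — category is book, rating = 5, hence Match.

No match, Match, Match, Match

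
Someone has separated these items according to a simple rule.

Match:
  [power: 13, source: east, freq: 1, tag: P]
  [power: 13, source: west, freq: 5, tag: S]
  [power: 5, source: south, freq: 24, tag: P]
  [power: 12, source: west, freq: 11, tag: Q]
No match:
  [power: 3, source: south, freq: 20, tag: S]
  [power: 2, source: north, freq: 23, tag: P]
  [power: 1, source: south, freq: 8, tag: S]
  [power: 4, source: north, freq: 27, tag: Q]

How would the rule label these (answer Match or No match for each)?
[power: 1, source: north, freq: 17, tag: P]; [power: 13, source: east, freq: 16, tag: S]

The pattern is that an item is 'Match' exactly when: power ≥ 5.
[power: 1, source: north, freq: 17, tag: P] → power = 1 → No match.
[power: 13, source: east, freq: 16, tag: S] → power = 13 → Match.

No match, Match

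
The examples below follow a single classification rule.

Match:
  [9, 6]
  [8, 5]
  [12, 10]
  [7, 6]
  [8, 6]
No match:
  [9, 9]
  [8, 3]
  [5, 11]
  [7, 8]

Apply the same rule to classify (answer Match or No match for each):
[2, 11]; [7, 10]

The common property of the 'Match' items is: first > second AND sum ≥ 13. No 'No match' item has it.

No match, No match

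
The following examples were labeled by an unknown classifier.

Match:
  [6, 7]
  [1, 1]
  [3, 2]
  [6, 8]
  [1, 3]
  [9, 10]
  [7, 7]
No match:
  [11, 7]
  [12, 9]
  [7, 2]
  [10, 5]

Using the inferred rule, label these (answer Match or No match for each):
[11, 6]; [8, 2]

The simplest hypothesis consistent with all the labels is: |first − second| ≤ 2.
[11, 6]: |11−6| = 5 — fails this test, so No match. [8, 2]: |8−2| = 6 — fails this test, so No match.

No match, No match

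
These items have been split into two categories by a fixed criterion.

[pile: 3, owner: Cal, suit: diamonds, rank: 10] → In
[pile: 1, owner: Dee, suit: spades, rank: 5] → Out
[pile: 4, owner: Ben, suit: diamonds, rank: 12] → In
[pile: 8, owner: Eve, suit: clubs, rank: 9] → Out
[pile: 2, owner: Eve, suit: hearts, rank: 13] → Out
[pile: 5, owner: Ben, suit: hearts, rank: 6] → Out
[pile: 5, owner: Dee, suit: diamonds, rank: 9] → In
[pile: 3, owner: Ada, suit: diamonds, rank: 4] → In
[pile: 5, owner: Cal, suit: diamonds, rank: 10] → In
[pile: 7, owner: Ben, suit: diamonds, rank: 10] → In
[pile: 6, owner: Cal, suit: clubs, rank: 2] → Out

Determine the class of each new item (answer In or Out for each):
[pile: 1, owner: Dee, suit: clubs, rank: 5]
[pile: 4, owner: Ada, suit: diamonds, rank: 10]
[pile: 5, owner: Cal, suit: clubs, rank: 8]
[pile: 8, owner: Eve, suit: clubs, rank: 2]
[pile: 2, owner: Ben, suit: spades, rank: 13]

Out, In, Out, Out, Out

All 'In' examples share one property — suit is diamonds — and every 'Out' example lacks it.
[pile: 1, owner: Dee, suit: clubs, rank: 5] — suit is clubs, hence Out. [pile: 4, owner: Ada, suit: diamonds, rank: 10] — suit is diamonds, hence In. [pile: 5, owner: Cal, suit: clubs, rank: 8] — suit is clubs, hence Out. [pile: 8, owner: Eve, suit: clubs, rank: 2] — suit is clubs, hence Out. [pile: 2, owner: Ben, suit: spades, rank: 13] — suit is spades, hence Out.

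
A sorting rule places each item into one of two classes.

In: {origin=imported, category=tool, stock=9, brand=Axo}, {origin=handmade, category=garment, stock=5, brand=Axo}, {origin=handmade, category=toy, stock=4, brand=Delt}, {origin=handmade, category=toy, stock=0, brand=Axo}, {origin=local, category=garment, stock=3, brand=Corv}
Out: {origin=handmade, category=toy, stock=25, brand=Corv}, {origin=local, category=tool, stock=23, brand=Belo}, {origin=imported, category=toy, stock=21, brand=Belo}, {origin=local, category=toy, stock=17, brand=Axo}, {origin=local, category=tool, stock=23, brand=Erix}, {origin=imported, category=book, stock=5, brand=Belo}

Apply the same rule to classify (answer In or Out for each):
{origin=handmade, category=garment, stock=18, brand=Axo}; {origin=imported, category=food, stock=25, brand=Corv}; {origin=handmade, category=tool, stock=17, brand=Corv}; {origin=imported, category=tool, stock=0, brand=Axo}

One predicate separates the groups cleanly: brand is not Belo AND stock ≤ 9.
{origin=handmade, category=garment, stock=18, brand=Axo}: Out (brand is Axo, stock = 18). {origin=imported, category=food, stock=25, brand=Corv}: Out (brand is Corv, stock = 25). {origin=handmade, category=tool, stock=17, brand=Corv}: Out (brand is Corv, stock = 17). {origin=imported, category=tool, stock=0, brand=Axo}: In (brand is Axo, stock = 0).

Out, Out, Out, In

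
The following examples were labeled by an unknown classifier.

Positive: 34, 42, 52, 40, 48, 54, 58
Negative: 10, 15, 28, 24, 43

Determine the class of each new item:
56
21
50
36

The simplest hypothesis consistent with all the labels is: even AND at least 34.

Positive, Negative, Positive, Positive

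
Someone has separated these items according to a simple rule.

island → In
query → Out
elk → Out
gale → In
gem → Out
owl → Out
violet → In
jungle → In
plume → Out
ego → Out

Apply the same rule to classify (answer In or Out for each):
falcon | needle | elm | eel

Checking candidate rules against both groups, what survives is: even length.
falcon: length 6, meets the rule → In.
needle: length 6, meets the rule → In.
elm: length 3, does not pass → Out.
eel: length 3, does not pass → Out.

In, In, Out, Out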